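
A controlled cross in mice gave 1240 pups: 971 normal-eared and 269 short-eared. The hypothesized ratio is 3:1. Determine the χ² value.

The 3:1 ratio has 4 parts, so with N = 1240 the expected counts are:
  normal-eared: 1240 × 3/4 = 930
  short-eared: 1240 × 1/4 = 310
χ² = Σ (O − E)² / E
  normal-eared: (971 − 930)² / 930 = 1.8075
  short-eared: (269 − 310)² / 310 = 5.4226
χ² = 1.8075 + 5.4226 = 7.2301 ≈ 7.230

7.230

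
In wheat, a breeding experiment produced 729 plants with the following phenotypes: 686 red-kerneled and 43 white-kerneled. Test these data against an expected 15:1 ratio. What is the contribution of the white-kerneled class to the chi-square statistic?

0.144

Expected counts for N = 729 under a 15:1 ratio (total parts = 16):
  red-kerneled: 729 × 15/16 = 683.4375
  white-kerneled: 729 × 1/16 = 45.5625
Contribution of white-kerneled: (43 − 45.5625)² / 45.5625 = 0.1441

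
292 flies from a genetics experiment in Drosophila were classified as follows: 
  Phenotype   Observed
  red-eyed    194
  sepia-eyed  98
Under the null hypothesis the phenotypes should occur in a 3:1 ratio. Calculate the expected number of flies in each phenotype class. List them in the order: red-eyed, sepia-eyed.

219, 73

The 3:1 ratio has 4 parts, so with N = 292 the expected counts are:
  red-eyed: 292 × 3/4 = 219
  sepia-eyed: 292 × 1/4 = 73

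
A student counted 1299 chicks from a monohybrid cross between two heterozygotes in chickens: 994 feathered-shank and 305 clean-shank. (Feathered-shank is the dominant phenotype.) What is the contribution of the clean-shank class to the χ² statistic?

1.201

For a monohybrid cross between heterozygotes with complete dominance, the expected phenotypic ratio is 3:1.
Under the 3:1 hypothesis (Σ ratio = 4, N = 1299):
  feathered-shank: 1299 × 3/4 = 974.25
  clean-shank: 1299 × 1/4 = 324.75
Contribution of clean-shank: (305 − 324.75)² / 324.75 = 1.2011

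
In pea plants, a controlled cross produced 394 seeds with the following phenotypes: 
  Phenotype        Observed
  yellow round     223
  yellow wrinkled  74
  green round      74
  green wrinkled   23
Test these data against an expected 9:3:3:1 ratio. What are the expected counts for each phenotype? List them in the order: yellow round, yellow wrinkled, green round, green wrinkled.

221.625, 73.875, 73.875, 24.625

Total ratio parts = 16. Expected numbers out of 394:
  yellow round: 394 × 9/16 = 221.625
  yellow wrinkled: 394 × 3/16 = 73.875
  green round: 394 × 3/16 = 73.875
  green wrinkled: 394 × 1/16 = 24.625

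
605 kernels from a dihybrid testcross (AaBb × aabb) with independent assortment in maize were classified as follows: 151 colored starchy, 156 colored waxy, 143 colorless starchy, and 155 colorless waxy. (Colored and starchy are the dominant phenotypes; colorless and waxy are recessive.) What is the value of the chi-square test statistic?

A dihybrid testcross with independent assortment gives a 1:1:1:1 ratio.
The 1:1:1:1 ratio has 4 parts, so with N = 605 the expected counts are:
  colored starchy: 605 × 1/4 = 151.25
  colored waxy: 605 × 1/4 = 151.25
  colorless starchy: 605 × 1/4 = 151.25
  colorless waxy: 605 × 1/4 = 151.25
χ² = Σ (O − E)² / E
  colored starchy: (151 − 151.25)² / 151.25 = 0.0004
  colored waxy: (156 − 151.25)² / 151.25 = 0.1492
  colorless starchy: (143 − 151.25)² / 151.25 = 0.4500
  colorless waxy: (155 − 151.25)² / 151.25 = 0.0930
χ² = 0.0004 + 0.1492 + 0.4500 + 0.0930 = 0.6926 ≈ 0.693

0.693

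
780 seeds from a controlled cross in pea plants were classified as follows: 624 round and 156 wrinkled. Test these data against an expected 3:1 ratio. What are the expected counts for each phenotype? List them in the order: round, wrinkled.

Expected counts for N = 780 under a 3:1 ratio (total parts = 4):
  round: 780 × 3/4 = 585
  wrinkled: 780 × 1/4 = 195

585, 195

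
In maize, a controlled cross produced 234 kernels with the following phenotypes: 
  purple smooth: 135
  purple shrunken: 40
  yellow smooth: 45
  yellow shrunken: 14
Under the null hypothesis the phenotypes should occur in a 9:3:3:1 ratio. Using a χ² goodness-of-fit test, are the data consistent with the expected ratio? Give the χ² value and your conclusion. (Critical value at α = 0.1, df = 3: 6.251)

Expected counts for N = 234 under a 9:3:3:1 ratio (total parts = 16):
  purple smooth: 234 × 9/16 = 131.625
  purple shrunken: 234 × 3/16 = 43.875
  yellow smooth: 234 × 3/16 = 43.875
  yellow shrunken: 234 × 1/16 = 14.625
χ² = Σ (O − E)² / E
  purple smooth: (135 − 131.625)² / 131.625 = 0.0865
  purple shrunken: (40 − 43.875)² / 43.875 = 0.3422
  yellow smooth: (45 − 43.875)² / 43.875 = 0.0288
  yellow shrunken: (14 − 14.625)² / 14.625 = 0.0267
χ² = 0.0865 + 0.3422 + 0.0288 + 0.0267 = 0.4842 ≈ 0.484
Degrees of freedom = 4 − 1 = 3; critical value at α = 0.1 is 6.251.
Since 0.484 < 6.251, we fail to reject the null hypothesis — the data are consistent with the 9:3:3:1 ratio.

0.484; consistent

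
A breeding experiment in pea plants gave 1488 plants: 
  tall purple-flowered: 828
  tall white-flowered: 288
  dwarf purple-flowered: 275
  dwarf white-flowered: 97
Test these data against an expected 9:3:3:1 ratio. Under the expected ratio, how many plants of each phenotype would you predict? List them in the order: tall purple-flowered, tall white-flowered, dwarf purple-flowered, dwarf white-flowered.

837, 279, 279, 93

Total ratio parts = 16. Expected numbers out of 1488:
  tall purple-flowered: 1488 × 9/16 = 837
  tall white-flowered: 1488 × 3/16 = 279
  dwarf purple-flowered: 1488 × 3/16 = 279
  dwarf white-flowered: 1488 × 1/16 = 93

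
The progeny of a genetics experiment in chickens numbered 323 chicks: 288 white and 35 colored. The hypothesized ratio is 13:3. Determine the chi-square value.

The 13:3 ratio has 16 parts, so with N = 323 the expected counts are:
  white: 323 × 13/16 = 262.4375
  colored: 323 × 3/16 = 60.5625
χ² = Σ (O − E)² / E
  white: (288 − 262.4375)² / 262.4375 = 2.4899
  colored: (35 − 60.5625)² / 60.5625 = 10.7895
χ² = 2.4899 + 10.7895 = 13.2794 ≈ 13.279

13.279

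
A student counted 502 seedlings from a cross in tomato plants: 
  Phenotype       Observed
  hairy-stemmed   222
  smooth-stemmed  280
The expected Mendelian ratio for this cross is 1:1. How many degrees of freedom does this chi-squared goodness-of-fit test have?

A goodness-of-fit test with 2 phenotype classes has df = 2 − 1 = 1.

1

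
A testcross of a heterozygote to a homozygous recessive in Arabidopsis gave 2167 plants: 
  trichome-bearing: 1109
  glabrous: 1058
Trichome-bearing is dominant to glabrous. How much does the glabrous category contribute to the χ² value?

A testcross of a heterozygote (Aa × aa) gives a 1:1 phenotypic ratio.
Expected counts for N = 2167 under a 1:1 ratio (total parts = 2):
  trichome-bearing: 2167 × 1/2 = 1083.5
  glabrous: 2167 × 1/2 = 1083.5
Contribution of glabrous: (1058 − 1083.5)² / 1083.5 = 0.6001

0.600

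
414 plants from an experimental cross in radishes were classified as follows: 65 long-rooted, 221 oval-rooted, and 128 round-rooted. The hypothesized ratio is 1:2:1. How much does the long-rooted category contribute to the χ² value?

Expected counts for N = 414 under a 1:2:1 ratio (total parts = 4):
  long-rooted: 414 × 1/4 = 103.5
  oval-rooted: 414 × 2/4 = 207
  round-rooted: 414 × 1/4 = 103.5
Contribution of long-rooted: (65 − 103.5)² / 103.5 = 14.3213

14.321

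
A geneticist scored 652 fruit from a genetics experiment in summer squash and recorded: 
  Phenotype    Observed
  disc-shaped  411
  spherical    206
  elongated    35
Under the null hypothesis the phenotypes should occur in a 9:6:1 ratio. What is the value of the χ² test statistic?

The 9:6:1 ratio has 16 parts, so with N = 652 the expected counts are:
  disc-shaped: 652 × 9/16 = 366.75
  spherical: 652 × 6/16 = 244.5
  elongated: 652 × 1/16 = 40.75
χ² = Σ (O − E)² / E
  disc-shaped: (411 − 366.75)² / 366.75 = 5.3390
  spherical: (206 − 244.5)² / 244.5 = 6.0624
  elongated: (35 − 40.75)² / 40.75 = 0.8113
χ² = 5.3390 + 6.0624 + 0.8113 = 12.2127 ≈ 12.213

12.213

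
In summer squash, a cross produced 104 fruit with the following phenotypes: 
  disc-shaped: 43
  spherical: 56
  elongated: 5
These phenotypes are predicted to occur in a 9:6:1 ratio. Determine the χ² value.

Total ratio parts = 16. Expected numbers out of 104:
  disc-shaped: 104 × 9/16 = 58.5
  spherical: 104 × 6/16 = 39
  elongated: 104 × 1/16 = 6.5
χ² = Σ (O − E)² / E
  disc-shaped: (43 − 58.5)² / 58.5 = 4.1068
  spherical: (56 − 39)² / 39 = 7.4103
  elongated: (5 − 6.5)² / 6.5 = 0.3462
χ² = 4.1068 + 7.4103 + 0.3462 = 11.8633 ≈ 11.863

11.863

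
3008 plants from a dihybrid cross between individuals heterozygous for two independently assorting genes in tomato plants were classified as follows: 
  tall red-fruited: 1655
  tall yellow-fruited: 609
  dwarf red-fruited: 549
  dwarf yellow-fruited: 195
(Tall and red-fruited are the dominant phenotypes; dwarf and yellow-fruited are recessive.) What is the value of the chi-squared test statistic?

A dihybrid F₂ with independent assortment and complete dominance at both loci gives a 9:3:3:1 phenotypic ratio.
Under the 9:3:3:1 hypothesis (Σ ratio = 16, N = 3008):
  tall red-fruited: 3008 × 9/16 = 1692
  tall yellow-fruited: 3008 × 3/16 = 564
  dwarf red-fruited: 3008 × 3/16 = 564
  dwarf yellow-fruited: 3008 × 1/16 = 188
χ² = Σ (O − E)² / E
  tall red-fruited: (1655 − 1692)² / 1692 = 0.8091
  tall yellow-fruited: (609 − 564)² / 564 = 3.5904
  dwarf red-fruited: (549 − 564)² / 564 = 0.3989
  dwarf yellow-fruited: (195 − 188)² / 188 = 0.2606
χ² = 0.8091 + 3.5904 + 0.3989 + 0.2606 = 5.059

5.059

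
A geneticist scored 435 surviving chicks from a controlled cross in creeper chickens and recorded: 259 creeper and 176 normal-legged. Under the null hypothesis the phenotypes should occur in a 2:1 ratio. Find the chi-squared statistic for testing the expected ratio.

9.941

Total ratio parts = 3. Expected numbers out of 435:
  creeper: 435 × 2/3 = 290
  normal-legged: 435 × 1/3 = 145
χ² = Σ (O − E)² / E
  creeper: (259 − 290)² / 290 = 3.3138
  normal-legged: (176 − 145)² / 145 = 6.6276
χ² = 3.3138 + 6.6276 = 9.9414 ≈ 9.941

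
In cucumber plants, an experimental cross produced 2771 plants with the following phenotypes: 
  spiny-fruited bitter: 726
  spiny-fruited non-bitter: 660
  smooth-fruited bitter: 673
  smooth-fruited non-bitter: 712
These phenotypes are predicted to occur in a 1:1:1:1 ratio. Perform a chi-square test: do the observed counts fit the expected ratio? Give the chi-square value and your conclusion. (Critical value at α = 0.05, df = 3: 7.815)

Expected counts for N = 2771 under a 1:1:1:1 ratio (total parts = 4):
  spiny-fruited bitter: 2771 × 1/4 = 692.75
  spiny-fruited non-bitter: 2771 × 1/4 = 692.75
  smooth-fruited bitter: 2771 × 1/4 = 692.75
  smooth-fruited non-bitter: 2771 × 1/4 = 692.75
χ² = Σ (O − E)² / E
  spiny-fruited bitter: (726 − 692.75)² / 692.75 = 1.5959
  spiny-fruited non-bitter: (660 − 692.75)² / 692.75 = 1.5483
  smooth-fruited bitter: (673 − 692.75)² / 692.75 = 0.5631
  smooth-fruited non-bitter: (712 − 692.75)² / 692.75 = 0.5349
χ² = 1.5959 + 1.5483 + 0.5631 + 0.5349 = 4.2422 ≈ 4.242
Degrees of freedom = 4 − 1 = 3; critical value at α = 0.05 is 7.815.
Since 4.242 < 7.815, we fail to reject the null hypothesis — the data are consistent with the 1:1:1:1 ratio.

4.242; consistent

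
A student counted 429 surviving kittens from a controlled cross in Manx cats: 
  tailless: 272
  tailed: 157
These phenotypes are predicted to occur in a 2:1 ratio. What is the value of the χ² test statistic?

2.056

Total ratio parts = 3. Expected numbers out of 429:
  tailless: 429 × 2/3 = 286
  tailed: 429 × 1/3 = 143
χ² = Σ (O − E)² / E
  tailless: (272 − 286)² / 286 = 0.6853
  tailed: (157 − 143)² / 143 = 1.3706
χ² = 0.6853 + 1.3706 = 2.0559 ≈ 2.056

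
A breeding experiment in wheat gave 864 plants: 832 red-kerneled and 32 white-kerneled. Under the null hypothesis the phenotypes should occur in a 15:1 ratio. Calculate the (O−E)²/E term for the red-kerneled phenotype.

The 15:1 ratio has 16 parts, so with N = 864 the expected counts are:
  red-kerneled: 864 × 15/16 = 810
  white-kerneled: 864 × 1/16 = 54
Contribution of red-kerneled: (832 − 810)² / 810 = 0.5975

0.598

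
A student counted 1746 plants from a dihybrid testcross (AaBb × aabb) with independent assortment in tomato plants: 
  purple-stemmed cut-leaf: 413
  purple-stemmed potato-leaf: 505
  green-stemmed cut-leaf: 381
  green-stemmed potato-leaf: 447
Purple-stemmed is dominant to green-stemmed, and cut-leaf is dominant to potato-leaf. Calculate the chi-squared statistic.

A dihybrid testcross with independent assortment gives a 1:1:1:1 ratio.
The 1:1:1:1 ratio has 4 parts, so with N = 1746 the expected counts are:
  purple-stemmed cut-leaf: 1746 × 1/4 = 436.5
  purple-stemmed potato-leaf: 1746 × 1/4 = 436.5
  green-stemmed cut-leaf: 1746 × 1/4 = 436.5
  green-stemmed potato-leaf: 1746 × 1/4 = 436.5
χ² = Σ (O − E)² / E
  purple-stemmed cut-leaf: (413 − 436.5)² / 436.5 = 1.2652
  purple-stemmed potato-leaf: (505 − 436.5)² / 436.5 = 10.7497
  green-stemmed cut-leaf: (381 − 436.5)² / 436.5 = 7.0567
  green-stemmed potato-leaf: (447 − 436.5)² / 436.5 = 0.2526
χ² = 1.2652 + 10.7497 + 7.0567 + 0.2526 = 19.3242 ≈ 19.324

19.324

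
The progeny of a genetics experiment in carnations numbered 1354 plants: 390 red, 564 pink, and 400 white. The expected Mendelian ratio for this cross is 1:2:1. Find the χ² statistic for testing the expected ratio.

Under the 1:2:1 hypothesis (Σ ratio = 4, N = 1354):
  red: 1354 × 1/4 = 338.5
  pink: 1354 × 2/4 = 677
  white: 1354 × 1/4 = 338.5
χ² = Σ (O − E)² / E
  red: (390 − 338.5)² / 338.5 = 7.8353
  pink: (564 − 677)² / 677 = 18.8612
  white: (400 − 338.5)² / 338.5 = 11.1736
χ² = 7.8353 + 18.8612 + 11.1736 = 37.8701 ≈ 37.870

37.870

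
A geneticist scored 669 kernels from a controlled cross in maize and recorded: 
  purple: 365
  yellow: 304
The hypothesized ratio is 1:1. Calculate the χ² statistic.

5.562

Under the 1:1 hypothesis (Σ ratio = 2, N = 669):
  purple: 669 × 1/2 = 334.5
  yellow: 669 × 1/2 = 334.5
χ² = Σ (O − E)² / E
  purple: (365 − 334.5)² / 334.5 = 2.7810
  yellow: (304 − 334.5)² / 334.5 = 2.7810
χ² = 2.7810 + 2.7810 = 5.562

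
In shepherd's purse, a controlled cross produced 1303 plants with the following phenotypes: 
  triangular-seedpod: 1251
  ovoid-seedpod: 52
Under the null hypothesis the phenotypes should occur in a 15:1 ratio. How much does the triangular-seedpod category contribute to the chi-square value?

0.709

Expected counts for N = 1303 under a 15:1 ratio (total parts = 16):
  triangular-seedpod: 1303 × 15/16 = 1221.5625
  ovoid-seedpod: 1303 × 1/16 = 81.4375
Contribution of triangular-seedpod: (1251 − 1221.5625)² / 1221.5625 = 0.7094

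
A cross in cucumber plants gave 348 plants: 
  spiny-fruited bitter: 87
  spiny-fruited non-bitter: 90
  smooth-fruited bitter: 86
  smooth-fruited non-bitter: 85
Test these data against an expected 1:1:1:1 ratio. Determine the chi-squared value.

Under the 1:1:1:1 hypothesis (Σ ratio = 4, N = 348):
  spiny-fruited bitter: 348 × 1/4 = 87
  spiny-fruited non-bitter: 348 × 1/4 = 87
  smooth-fruited bitter: 348 × 1/4 = 87
  smooth-fruited non-bitter: 348 × 1/4 = 87
χ² = Σ (O − E)² / E
  spiny-fruited bitter: (87 − 87)² / 87 = 0.0000
  spiny-fruited non-bitter: (90 − 87)² / 87 = 0.1034
  smooth-fruited bitter: (86 − 87)² / 87 = 0.0115
  smooth-fruited non-bitter: (85 − 87)² / 87 = 0.0460
χ² = 0.0000 + 0.1034 + 0.0115 + 0.0460 = 0.1609 ≈ 0.161

0.161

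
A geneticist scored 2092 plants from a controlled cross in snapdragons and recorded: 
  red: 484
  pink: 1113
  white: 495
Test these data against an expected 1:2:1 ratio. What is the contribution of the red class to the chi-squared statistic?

2.908

Total ratio parts = 4. Expected numbers out of 2092:
  red: 2092 × 1/4 = 523
  pink: 2092 × 2/4 = 1046
  white: 2092 × 1/4 = 523
Contribution of red: (484 − 523)² / 523 = 2.9082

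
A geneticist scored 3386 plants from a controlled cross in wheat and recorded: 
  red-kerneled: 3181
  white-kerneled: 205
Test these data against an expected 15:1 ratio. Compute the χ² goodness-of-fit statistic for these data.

Total ratio parts = 16. Expected numbers out of 3386:
  red-kerneled: 3386 × 15/16 = 3174.375
  white-kerneled: 3386 × 1/16 = 211.625
χ² = Σ (O − E)² / E
  red-kerneled: (3181 − 3174.375)² / 3174.375 = 0.0138
  white-kerneled: (205 − 211.625)² / 211.625 = 0.2074
χ² = 0.0138 + 0.2074 = 0.2212 ≈ 0.221

0.221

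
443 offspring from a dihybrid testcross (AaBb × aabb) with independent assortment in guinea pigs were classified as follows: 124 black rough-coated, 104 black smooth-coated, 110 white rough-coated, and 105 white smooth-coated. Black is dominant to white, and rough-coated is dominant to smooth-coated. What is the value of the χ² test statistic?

A dihybrid testcross with independent assortment gives a 1:1:1:1 ratio.
The 1:1:1:1 ratio has 4 parts, so with N = 443 the expected counts are:
  black rough-coated: 443 × 1/4 = 110.75
  black smooth-coated: 443 × 1/4 = 110.75
  white rough-coated: 443 × 1/4 = 110.75
  white smooth-coated: 443 × 1/4 = 110.75
χ² = Σ (O − E)² / E
  black rough-coated: (124 − 110.75)² / 110.75 = 1.5852
  black smooth-coated: (104 − 110.75)² / 110.75 = 0.4114
  white rough-coated: (110 − 110.75)² / 110.75 = 0.0051
  white smooth-coated: (105 − 110.75)² / 110.75 = 0.2985
χ² = 1.5852 + 0.4114 + 0.0051 + 0.2985 = 2.3002 ≈ 2.300

2.300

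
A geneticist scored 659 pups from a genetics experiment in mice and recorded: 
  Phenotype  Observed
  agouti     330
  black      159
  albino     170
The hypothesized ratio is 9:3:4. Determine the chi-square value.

The 9:3:4 ratio has 16 parts, so with N = 659 the expected counts are:
  agouti: 659 × 9/16 = 370.6875
  black: 659 × 3/16 = 123.5625
  albino: 659 × 4/16 = 164.75
χ² = Σ (O − E)² / E
  agouti: (330 − 370.6875)² / 370.6875 = 4.4660
  black: (159 − 123.5625)² / 123.5625 = 10.1634
  albino: (170 − 164.75)² / 164.75 = 0.1673
χ² = 4.4660 + 10.1634 + 0.1673 = 14.7967 ≈ 14.797

14.797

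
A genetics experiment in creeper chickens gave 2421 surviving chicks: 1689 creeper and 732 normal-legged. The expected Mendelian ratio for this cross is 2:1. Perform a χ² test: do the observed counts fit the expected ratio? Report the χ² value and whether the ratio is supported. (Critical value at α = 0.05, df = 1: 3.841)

10.455; not consistent

Total ratio parts = 3. Expected numbers out of 2421:
  creeper: 2421 × 2/3 = 1614
  normal-legged: 2421 × 1/3 = 807
χ² = Σ (O − E)² / E
  creeper: (1689 − 1614)² / 1614 = 3.4851
  normal-legged: (732 − 807)² / 807 = 6.9703
χ² = 3.4851 + 6.9703 = 10.4554 ≈ 10.455
Degrees of freedom = 2 − 1 = 1; critical value at α = 0.05 is 3.841.
Since 10.455 > 3.841, we reject the null hypothesis — the data do not fit the 2:1 ratio.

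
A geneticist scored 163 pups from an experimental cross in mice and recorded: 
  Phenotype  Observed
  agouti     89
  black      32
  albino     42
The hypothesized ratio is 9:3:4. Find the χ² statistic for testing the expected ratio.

0.185

The 9:3:4 ratio has 16 parts, so with N = 163 the expected counts are:
  agouti: 163 × 9/16 = 91.6875
  black: 163 × 3/16 = 30.5625
  albino: 163 × 4/16 = 40.75
χ² = Σ (O − E)² / E
  agouti: (89 − 91.6875)² / 91.6875 = 0.0788
  black: (32 − 30.5625)² / 30.5625 = 0.0676
  albino: (42 − 40.75)² / 40.75 = 0.0383
χ² = 0.0788 + 0.0676 + 0.0383 = 0.1847 ≈ 0.185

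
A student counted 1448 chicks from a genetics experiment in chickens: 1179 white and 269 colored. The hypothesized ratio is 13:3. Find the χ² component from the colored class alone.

Total ratio parts = 16. Expected numbers out of 1448:
  white: 1448 × 13/16 = 1176.5
  colored: 1448 × 3/16 = 271.5
Contribution of colored: (269 − 271.5)² / 271.5 = 0.0230

0.023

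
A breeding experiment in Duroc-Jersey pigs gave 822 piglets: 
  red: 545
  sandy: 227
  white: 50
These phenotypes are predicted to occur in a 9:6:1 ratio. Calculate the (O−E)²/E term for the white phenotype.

0.037

The 9:6:1 ratio has 16 parts, so with N = 822 the expected counts are:
  red: 822 × 9/16 = 462.375
  sandy: 822 × 6/16 = 308.25
  white: 822 × 1/16 = 51.375
Contribution of white: (50 − 51.375)² / 51.375 = 0.0368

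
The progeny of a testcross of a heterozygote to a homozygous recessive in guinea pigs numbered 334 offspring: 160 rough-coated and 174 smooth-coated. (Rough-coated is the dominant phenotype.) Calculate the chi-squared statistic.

0.587

A testcross of a heterozygote (Aa × aa) gives a 1:1 phenotypic ratio.
Expected counts for N = 334 under a 1:1 ratio (total parts = 2):
  rough-coated: 334 × 1/2 = 167
  smooth-coated: 334 × 1/2 = 167
χ² = Σ (O − E)² / E
  rough-coated: (160 − 167)² / 167 = 0.2934
  smooth-coated: (174 − 167)² / 167 = 0.2934
χ² = 0.2934 + 0.2934 = 0.5868 ≈ 0.587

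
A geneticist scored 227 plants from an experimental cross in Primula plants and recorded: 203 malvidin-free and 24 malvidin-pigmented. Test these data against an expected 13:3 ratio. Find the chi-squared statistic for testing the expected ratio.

The 13:3 ratio has 16 parts, so with N = 227 the expected counts are:
  malvidin-free: 227 × 13/16 = 184.4375
  malvidin-pigmented: 227 × 3/16 = 42.5625
χ² = Σ (O − E)² / E
  malvidin-free: (203 − 184.4375)² / 184.4375 = 1.8682
  malvidin-pigmented: (24 − 42.5625)² / 42.5625 = 8.0955
χ² = 1.8682 + 8.0955 = 9.9637 ≈ 9.964

9.964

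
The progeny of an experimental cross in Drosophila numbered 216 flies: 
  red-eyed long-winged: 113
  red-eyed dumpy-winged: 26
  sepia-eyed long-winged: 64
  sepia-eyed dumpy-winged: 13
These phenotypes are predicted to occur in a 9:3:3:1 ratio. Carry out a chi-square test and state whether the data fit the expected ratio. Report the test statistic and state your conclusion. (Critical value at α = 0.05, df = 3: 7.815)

Under the 9:3:3:1 hypothesis (Σ ratio = 16, N = 216):
  red-eyed long-winged: 216 × 9/16 = 121.5
  red-eyed dumpy-winged: 216 × 3/16 = 40.5
  sepia-eyed long-winged: 216 × 3/16 = 40.5
  sepia-eyed dumpy-winged: 216 × 1/16 = 13.5
χ² = Σ (O − E)² / E
  red-eyed long-winged: (113 − 121.5)² / 121.5 = 0.5947
  red-eyed dumpy-winged: (26 − 40.5)² / 40.5 = 5.1914
  sepia-eyed long-winged: (64 − 40.5)² / 40.5 = 13.6358
  sepia-eyed dumpy-winged: (13 − 13.5)² / 13.5 = 0.0185
χ² = 0.5947 + 5.1914 + 13.6358 + 0.0185 = 19.4404 ≈ 19.440
Degrees of freedom = 4 − 1 = 3; critical value at α = 0.05 is 7.815.
Since 19.440 > 7.815, we reject the null hypothesis — the data do not fit the 9:3:3:1 ratio.

19.440; not consistent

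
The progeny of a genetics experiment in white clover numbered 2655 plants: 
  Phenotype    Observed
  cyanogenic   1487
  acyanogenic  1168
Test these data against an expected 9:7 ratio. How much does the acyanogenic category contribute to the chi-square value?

0.036

Expected counts for N = 2655 under a 9:7 ratio (total parts = 16):
  cyanogenic: 2655 × 9/16 = 1493.4375
  acyanogenic: 2655 × 7/16 = 1161.5625
Contribution of acyanogenic: (1168 − 1161.5625)² / 1161.5625 = 0.0357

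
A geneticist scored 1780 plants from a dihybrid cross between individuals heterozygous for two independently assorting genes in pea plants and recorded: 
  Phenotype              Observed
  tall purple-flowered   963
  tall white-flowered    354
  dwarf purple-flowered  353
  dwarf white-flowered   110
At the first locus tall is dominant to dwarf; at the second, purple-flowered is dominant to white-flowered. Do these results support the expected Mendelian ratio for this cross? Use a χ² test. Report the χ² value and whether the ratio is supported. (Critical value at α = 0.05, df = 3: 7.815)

A dihybrid F₂ with independent assortment and complete dominance at both loci gives a 9:3:3:1 phenotypic ratio.
Under the 9:3:3:1 hypothesis (Σ ratio = 16, N = 1780):
  tall purple-flowered: 1780 × 9/16 = 1001.25
  tall white-flowered: 1780 × 3/16 = 333.75
  dwarf purple-flowered: 1780 × 3/16 = 333.75
  dwarf white-flowered: 1780 × 1/16 = 111.25
χ² = Σ (O − E)² / E
  tall purple-flowered: (963 − 1001.25)² / 1001.25 = 1.4612
  tall white-flowered: (354 − 333.75)² / 333.75 = 1.2287
  dwarf purple-flowered: (353 − 333.75)² / 333.75 = 1.1103
  dwarf white-flowered: (110 − 111.25)² / 111.25 = 0.0140
χ² = 1.4612 + 1.2287 + 1.1103 + 0.0140 = 3.8142 ≈ 3.814
Degrees of freedom = 4 − 1 = 3; critical value at α = 0.05 is 7.815.
Since 3.814 < 7.815, we fail to reject the null hypothesis — the data are consistent with the 9:3:3:1 ratio.

3.814; consistent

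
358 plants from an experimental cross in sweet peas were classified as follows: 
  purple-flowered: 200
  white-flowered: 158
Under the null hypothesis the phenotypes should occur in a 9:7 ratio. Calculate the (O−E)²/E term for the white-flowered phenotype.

0.012

Total ratio parts = 16. Expected numbers out of 358:
  purple-flowered: 358 × 9/16 = 201.375
  white-flowered: 358 × 7/16 = 156.625
Contribution of white-flowered: (158 − 156.625)² / 156.625 = 0.0121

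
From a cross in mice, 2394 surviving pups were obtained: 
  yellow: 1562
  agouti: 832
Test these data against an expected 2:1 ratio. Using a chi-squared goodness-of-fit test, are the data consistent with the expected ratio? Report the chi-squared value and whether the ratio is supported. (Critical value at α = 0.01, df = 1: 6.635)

2.173; consistent

Total ratio parts = 3. Expected numbers out of 2394:
  yellow: 2394 × 2/3 = 1596
  agouti: 2394 × 1/3 = 798
χ² = Σ (O − E)² / E
  yellow: (1562 − 1596)² / 1596 = 0.7243
  agouti: (832 − 798)² / 798 = 1.4486
χ² = 0.7243 + 1.4486 = 2.1729 ≈ 2.173
Degrees of freedom = 2 − 1 = 1; critical value at α = 0.01 is 6.635.
Since 2.173 < 6.635, we fail to reject the null hypothesis — the data are consistent with the 2:1 ratio.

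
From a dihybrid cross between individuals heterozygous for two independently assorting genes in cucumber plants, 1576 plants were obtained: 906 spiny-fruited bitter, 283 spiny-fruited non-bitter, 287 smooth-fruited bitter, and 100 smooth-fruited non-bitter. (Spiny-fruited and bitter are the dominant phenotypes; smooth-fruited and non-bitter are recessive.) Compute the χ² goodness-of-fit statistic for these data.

A dihybrid F₂ with independent assortment and complete dominance at both loci gives a 9:3:3:1 phenotypic ratio.
Total ratio parts = 16. Expected numbers out of 1576:
  spiny-fruited bitter: 1576 × 9/16 = 886.5
  spiny-fruited non-bitter: 1576 × 3/16 = 295.5
  smooth-fruited bitter: 1576 × 3/16 = 295.5
  smooth-fruited non-bitter: 1576 × 1/16 = 98.5
χ² = Σ (O − E)² / E
  spiny-fruited bitter: (906 − 886.5)² / 886.5 = 0.4289
  spiny-fruited non-bitter: (283 − 295.5)² / 295.5 = 0.5288
  smooth-fruited bitter: (287 − 295.5)² / 295.5 = 0.2445
  smooth-fruited non-bitter: (100 − 98.5)² / 98.5 = 0.0228
χ² = 0.4289 + 0.5288 + 0.2445 + 0.0228 = 1.225

1.225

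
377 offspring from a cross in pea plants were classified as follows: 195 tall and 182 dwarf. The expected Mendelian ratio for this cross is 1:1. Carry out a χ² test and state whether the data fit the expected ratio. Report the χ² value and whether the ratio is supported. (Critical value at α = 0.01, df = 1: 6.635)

Under the 1:1 hypothesis (Σ ratio = 2, N = 377):
  tall: 377 × 1/2 = 188.5
  dwarf: 377 × 1/2 = 188.5
χ² = Σ (O − E)² / E
  tall: (195 − 188.5)² / 188.5 = 0.2241
  dwarf: (182 − 188.5)² / 188.5 = 0.2241
χ² = 0.2241 + 0.2241 = 0.4482 ≈ 0.448
Degrees of freedom = 2 − 1 = 1; critical value at α = 0.01 is 6.635.
Since 0.448 < 6.635, we fail to reject the null hypothesis — the data are consistent with the 1:1 ratio.

0.448; consistent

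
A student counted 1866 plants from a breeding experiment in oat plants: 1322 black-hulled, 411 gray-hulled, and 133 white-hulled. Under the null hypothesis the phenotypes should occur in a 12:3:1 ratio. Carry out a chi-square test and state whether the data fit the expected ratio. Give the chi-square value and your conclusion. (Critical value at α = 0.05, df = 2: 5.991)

17.270; not consistent

Total ratio parts = 16. Expected numbers out of 1866:
  black-hulled: 1866 × 12/16 = 1399.5
  gray-hulled: 1866 × 3/16 = 349.875
  white-hulled: 1866 × 1/16 = 116.625
χ² = Σ (O − E)² / E
  black-hulled: (1322 − 1399.5)² / 1399.5 = 4.2917
  gray-hulled: (411 − 349.875)² / 349.875 = 10.6789
  white-hulled: (133 − 116.625)² / 116.625 = 2.2992
χ² = 4.2917 + 10.6789 + 2.2992 = 17.2698 ≈ 17.270
Degrees of freedom = 3 − 1 = 2; critical value at α = 0.05 is 5.991.
Since 17.270 > 5.991, we reject the null hypothesis — the data do not fit the 12:3:1 ratio.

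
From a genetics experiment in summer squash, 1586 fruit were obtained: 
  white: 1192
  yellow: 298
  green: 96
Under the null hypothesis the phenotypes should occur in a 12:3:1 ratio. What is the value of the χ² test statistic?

0.105

The 12:3:1 ratio has 16 parts, so with N = 1586 the expected counts are:
  white: 1586 × 12/16 = 1189.5
  yellow: 1586 × 3/16 = 297.375
  green: 1586 × 1/16 = 99.125
χ² = Σ (O − E)² / E
  white: (1192 − 1189.5)² / 1189.5 = 0.0053
  yellow: (298 − 297.375)² / 297.375 = 0.0013
  green: (96 − 99.125)² / 99.125 = 0.0985
χ² = 0.0053 + 0.0013 + 0.0985 = 0.1051 ≈ 0.105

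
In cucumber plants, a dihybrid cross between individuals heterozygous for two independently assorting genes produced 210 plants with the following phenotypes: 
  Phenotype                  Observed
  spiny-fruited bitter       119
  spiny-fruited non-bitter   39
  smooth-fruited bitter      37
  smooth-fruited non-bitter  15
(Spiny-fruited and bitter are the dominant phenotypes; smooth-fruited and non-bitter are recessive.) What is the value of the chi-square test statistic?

A dihybrid F₂ with independent assortment and complete dominance at both loci gives a 9:3:3:1 phenotypic ratio.
Under the 9:3:3:1 hypothesis (Σ ratio = 16, N = 210):
  spiny-fruited bitter: 210 × 9/16 = 118.125
  spiny-fruited non-bitter: 210 × 3/16 = 39.375
  smooth-fruited bitter: 210 × 3/16 = 39.375
  smooth-fruited non-bitter: 210 × 1/16 = 13.125
χ² = Σ (O − E)² / E
  spiny-fruited bitter: (119 − 118.125)² / 118.125 = 0.0065
  spiny-fruited non-bitter: (39 − 39.375)² / 39.375 = 0.0036
  smooth-fruited bitter: (37 − 39.375)² / 39.375 = 0.1433
  smooth-fruited non-bitter: (15 − 13.125)² / 13.125 = 0.2679
χ² = 0.0065 + 0.0036 + 0.1433 + 0.2679 = 0.4213 ≈ 0.421

0.421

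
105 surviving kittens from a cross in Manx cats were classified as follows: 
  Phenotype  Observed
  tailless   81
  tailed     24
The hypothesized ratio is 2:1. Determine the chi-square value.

Expected counts for N = 105 under a 2:1 ratio (total parts = 3):
  tailless: 105 × 2/3 = 70
  tailed: 105 × 1/3 = 35
χ² = Σ (O − E)² / E
  tailless: (81 − 70)² / 70 = 1.7286
  tailed: (24 − 35)² / 35 = 3.4571
χ² = 1.7286 + 3.4571 = 5.1857 ≈ 5.186

5.186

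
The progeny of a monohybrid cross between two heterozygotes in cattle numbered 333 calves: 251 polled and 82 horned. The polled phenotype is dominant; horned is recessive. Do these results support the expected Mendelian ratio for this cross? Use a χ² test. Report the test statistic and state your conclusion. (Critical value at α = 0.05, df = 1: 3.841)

0.025; consistent

For a monohybrid cross between heterozygotes with complete dominance, the expected phenotypic ratio is 3:1.
Expected counts for N = 333 under a 3:1 ratio (total parts = 4):
  polled: 333 × 3/4 = 249.75
  horned: 333 × 1/4 = 83.25
χ² = Σ (O − E)² / E
  polled: (251 − 249.75)² / 249.75 = 0.0063
  horned: (82 − 83.25)² / 83.25 = 0.0188
χ² = 0.0063 + 0.0188 = 0.0251 ≈ 0.025
Degrees of freedom = 2 − 1 = 1; critical value at α = 0.05 is 3.841.
Since 0.025 < 3.841, we fail to reject the null hypothesis — the data are consistent with the 3:1 ratio.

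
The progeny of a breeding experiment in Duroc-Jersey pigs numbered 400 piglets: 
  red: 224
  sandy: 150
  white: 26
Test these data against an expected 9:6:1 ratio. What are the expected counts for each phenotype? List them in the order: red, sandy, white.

Total ratio parts = 16. Expected numbers out of 400:
  red: 400 × 9/16 = 225
  sandy: 400 × 6/16 = 150
  white: 400 × 1/16 = 25

225, 150, 25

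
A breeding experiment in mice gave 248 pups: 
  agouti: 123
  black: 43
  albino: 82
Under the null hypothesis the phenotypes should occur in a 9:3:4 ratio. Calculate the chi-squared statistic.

8.667

Under the 9:3:4 hypothesis (Σ ratio = 16, N = 248):
  agouti: 248 × 9/16 = 139.5
  black: 248 × 3/16 = 46.5
  albino: 248 × 4/16 = 62
χ² = Σ (O − E)² / E
  agouti: (123 − 139.5)² / 139.5 = 1.9516
  black: (43 − 46.5)² / 46.5 = 0.2634
  albino: (82 − 62)² / 62 = 6.4516
χ² = 1.9516 + 0.2634 + 6.4516 = 8.6666 ≈ 8.667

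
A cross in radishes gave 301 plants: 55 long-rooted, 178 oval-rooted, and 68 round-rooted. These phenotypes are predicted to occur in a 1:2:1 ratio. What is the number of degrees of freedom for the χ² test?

A goodness-of-fit test with 3 phenotype classes has df = 3 − 1 = 2.

2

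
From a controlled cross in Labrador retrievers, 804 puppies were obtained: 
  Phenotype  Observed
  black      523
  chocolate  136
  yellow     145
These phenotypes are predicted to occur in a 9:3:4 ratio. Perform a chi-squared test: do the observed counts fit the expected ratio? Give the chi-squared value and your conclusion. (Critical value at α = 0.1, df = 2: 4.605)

28.113; not consistent

Expected counts for N = 804 under a 9:3:4 ratio (total parts = 16):
  black: 804 × 9/16 = 452.25
  chocolate: 804 × 3/16 = 150.75
  yellow: 804 × 4/16 = 201
χ² = Σ (O − E)² / E
  black: (523 − 452.25)² / 452.25 = 11.0681
  chocolate: (136 − 150.75)² / 150.75 = 1.4432
  yellow: (145 − 201)² / 201 = 15.6020
χ² = 11.0681 + 1.4432 + 15.6020 = 28.1133 ≈ 28.113
Degrees of freedom = 3 − 1 = 2; critical value at α = 0.1 is 4.605.
Since 28.113 > 4.605, we reject the null hypothesis — the data do not fit the 9:3:4 ratio.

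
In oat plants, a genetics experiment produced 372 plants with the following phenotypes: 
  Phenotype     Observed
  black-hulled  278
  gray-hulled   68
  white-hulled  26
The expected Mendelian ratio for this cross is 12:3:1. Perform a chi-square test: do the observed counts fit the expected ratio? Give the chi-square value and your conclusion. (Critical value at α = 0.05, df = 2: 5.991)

The 12:3:1 ratio has 16 parts, so with N = 372 the expected counts are:
  black-hulled: 372 × 12/16 = 279
  gray-hulled: 372 × 3/16 = 69.75
  white-hulled: 372 × 1/16 = 23.25
χ² = Σ (O − E)² / E
  black-hulled: (278 − 279)² / 279 = 0.0036
  gray-hulled: (68 − 69.75)² / 69.75 = 0.0439
  white-hulled: (26 − 23.25)² / 23.25 = 0.3253
χ² = 0.0036 + 0.0439 + 0.3253 = 0.3728 ≈ 0.373
Degrees of freedom = 3 − 1 = 2; critical value at α = 0.05 is 5.991.
Since 0.373 < 5.991, we fail to reject the null hypothesis — the data are consistent with the 12:3:1 ratio.

0.373; consistent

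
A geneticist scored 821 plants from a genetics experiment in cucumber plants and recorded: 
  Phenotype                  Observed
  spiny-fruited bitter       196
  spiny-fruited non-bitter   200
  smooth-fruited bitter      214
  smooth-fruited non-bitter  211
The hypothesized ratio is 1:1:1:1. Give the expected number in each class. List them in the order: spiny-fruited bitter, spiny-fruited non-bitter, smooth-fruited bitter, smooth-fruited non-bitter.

Expected counts for N = 821 under a 1:1:1:1 ratio (total parts = 4):
  spiny-fruited bitter: 821 × 1/4 = 205.25
  spiny-fruited non-bitter: 821 × 1/4 = 205.25
  smooth-fruited bitter: 821 × 1/4 = 205.25
  smooth-fruited non-bitter: 821 × 1/4 = 205.25

205.25, 205.25, 205.25, 205.25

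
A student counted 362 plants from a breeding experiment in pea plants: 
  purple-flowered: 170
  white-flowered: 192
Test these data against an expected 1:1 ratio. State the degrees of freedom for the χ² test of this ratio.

A goodness-of-fit test with 2 phenotype classes has df = 2 − 1 = 1.

1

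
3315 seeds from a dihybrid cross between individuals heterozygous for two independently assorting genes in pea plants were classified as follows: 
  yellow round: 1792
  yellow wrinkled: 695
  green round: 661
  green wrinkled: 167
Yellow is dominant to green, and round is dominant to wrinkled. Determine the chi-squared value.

A dihybrid F₂ with independent assortment and complete dominance at both loci gives a 9:3:3:1 phenotypic ratio.
Under the 9:3:3:1 hypothesis (Σ ratio = 16, N = 3315):
  yellow round: 3315 × 9/16 = 1864.6875
  yellow wrinkled: 3315 × 3/16 = 621.5625
  green round: 3315 × 3/16 = 621.5625
  green wrinkled: 3315 × 1/16 = 207.1875
χ² = Σ (O − E)² / E
  yellow round: (1792 − 1864.6875)² / 1864.6875 = 2.8334
  yellow wrinkled: (695 − 621.5625)² / 621.5625 = 8.6766
  green round: (661 − 621.5625)² / 621.5625 = 2.5023
  green wrinkled: (167 − 207.1875)² / 207.1875 = 7.7950
χ² = 2.8334 + 8.6766 + 2.5023 + 7.7950 = 21.8073 ≈ 21.807

21.807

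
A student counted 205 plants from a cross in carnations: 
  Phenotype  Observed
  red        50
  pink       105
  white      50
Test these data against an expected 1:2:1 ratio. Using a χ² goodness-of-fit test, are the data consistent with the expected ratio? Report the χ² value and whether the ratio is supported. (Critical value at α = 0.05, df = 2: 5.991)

0.122; consistent

Total ratio parts = 4. Expected numbers out of 205:
  red: 205 × 1/4 = 51.25
  pink: 205 × 2/4 = 102.5
  white: 205 × 1/4 = 51.25
χ² = Σ (O − E)² / E
  red: (50 − 51.25)² / 51.25 = 0.0305
  pink: (105 − 102.5)² / 102.5 = 0.0610
  white: (50 − 51.25)² / 51.25 = 0.0305
χ² = 0.0305 + 0.0610 + 0.0305 = 0.122
Degrees of freedom = 3 − 1 = 2; critical value at α = 0.05 is 5.991.
Since 0.122 < 5.991, we fail to reject the null hypothesis — the data are consistent with the 1:2:1 ratio.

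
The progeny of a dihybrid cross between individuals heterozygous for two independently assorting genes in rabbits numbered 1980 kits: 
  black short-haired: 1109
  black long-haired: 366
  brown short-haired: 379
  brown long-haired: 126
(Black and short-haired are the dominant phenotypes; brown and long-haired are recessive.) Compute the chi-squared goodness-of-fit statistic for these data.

A dihybrid F₂ with independent assortment and complete dominance at both loci gives a 9:3:3:1 phenotypic ratio.
Expected counts for N = 1980 under a 9:3:3:1 ratio (total parts = 16):
  black short-haired: 1980 × 9/16 = 1113.75
  black long-haired: 1980 × 3/16 = 371.25
  brown short-haired: 1980 × 3/16 = 371.25
  brown long-haired: 1980 × 1/16 = 123.75
χ² = Σ (O − E)² / E
  black short-haired: (1109 − 1113.75)² / 1113.75 = 0.0203
  black long-haired: (366 − 371.25)² / 371.25 = 0.0742
  brown short-haired: (379 − 371.25)² / 371.25 = 0.1618
  brown long-haired: (126 − 123.75)² / 123.75 = 0.0409
χ² = 0.0203 + 0.0742 + 0.1618 + 0.0409 = 0.2972 ≈ 0.297

0.297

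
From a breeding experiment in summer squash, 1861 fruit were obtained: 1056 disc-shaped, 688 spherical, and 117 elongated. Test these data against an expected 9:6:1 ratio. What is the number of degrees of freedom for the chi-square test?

2

A goodness-of-fit test with 3 phenotype classes has df = 3 − 1 = 2.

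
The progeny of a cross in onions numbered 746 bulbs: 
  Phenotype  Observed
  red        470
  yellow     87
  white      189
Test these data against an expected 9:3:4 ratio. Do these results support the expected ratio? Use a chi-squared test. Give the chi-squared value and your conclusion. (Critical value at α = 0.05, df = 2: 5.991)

26.069; not consistent

Total ratio parts = 16. Expected numbers out of 746:
  red: 746 × 9/16 = 419.625
  yellow: 746 × 3/16 = 139.875
  white: 746 × 4/16 = 186.5
χ² = Σ (O − E)² / E
  red: (470 − 419.625)² / 419.625 = 6.0474
  yellow: (87 − 139.875)² / 139.875 = 19.9876
  white: (189 − 186.5)² / 186.5 = 0.0335
χ² = 6.0474 + 19.9876 + 0.0335 = 26.0685 ≈ 26.069
Degrees of freedom = 3 − 1 = 2; critical value at α = 0.05 is 5.991.
Since 26.069 > 5.991, we reject the null hypothesis — the data do not fit the 9:3:4 ratio.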